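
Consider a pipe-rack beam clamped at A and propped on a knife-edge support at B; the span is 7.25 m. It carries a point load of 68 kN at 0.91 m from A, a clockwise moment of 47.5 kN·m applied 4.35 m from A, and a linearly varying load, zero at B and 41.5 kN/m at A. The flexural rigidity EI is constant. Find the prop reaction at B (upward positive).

R_B = 39.88 kN

Release the roller at B. Primary structure: cantilever fixed at A.
Primary-structure tip deflection at B by superposition:
  point load 68 at a = 0.91: Pa²(3L − a)/(6EI) = 195.6/EI
  clockwise couple 47.5 at a = 4.35: M₀a(2L − a)/(2EI) = 1049/EI
  triangular load, peak 41.5 at the fixed end: w₀L⁴/(30EI) = 3822/EI
  δ_0 = 5066/EI
Tip deflection under a unit load at B: L³/(3EI) = 127/EI.
The prop prevents deflection at B: R_B = δ_0/δ_{BB} = 5066/127 = 39.88 kN.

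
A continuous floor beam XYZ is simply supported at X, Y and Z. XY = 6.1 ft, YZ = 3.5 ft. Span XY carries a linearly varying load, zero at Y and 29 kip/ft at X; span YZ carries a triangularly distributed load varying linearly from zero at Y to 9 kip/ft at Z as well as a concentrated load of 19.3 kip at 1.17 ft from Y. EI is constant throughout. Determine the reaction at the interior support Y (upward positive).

R_Y = 68.67 kip

Release continuity at Y by inserting a hinge; the redundant is the internal moment M_Y. The primary structure is two simply-supported spans XY and YZ.
Discontinuity in slope at Y on the released structure — sum the simple-span end rotations:
  span XY: triangular load, peak 29: 7w₀L³/(360EI) = 128/EI
  span YZ: triangular load, peak 9: 7w₀L³/(360EI) = 7.503/EI
  span YZ: point load 19.3 at a = 1.17: Pab(L + b)/(6LEI) = 14.61/EI
  relative rotation θ_0 = (128 + 22.11)/EI = 150.1/EI
A unit hogging moment at Y produces rotation L₁/(3EI) + L₂/(3EI) = 3.2/EI.
Compatibility: M_Y·(L₁+L₂)/(3EI) = θ_0, giving M_Y = 46.91 kip·ft (hogging).
Span XY, ΣM about X with M_Y applied at Y: R_Y^{XY}·6.1 = 179.8 + 46.91, so R_Y^{XY} = 37.17 kip and R_X = 88.45 − 37.17 = 51.28 kip.
Span YZ, ΣM about Z: R_Y^{YZ}·3.5 = 63.34 + 46.91, so R_Y^{YZ} = 31.5 kip and R_Z = 35.05 − 31.5 = 3.55 kip.
R_Y = 37.17 + 31.5 = 68.67 kip.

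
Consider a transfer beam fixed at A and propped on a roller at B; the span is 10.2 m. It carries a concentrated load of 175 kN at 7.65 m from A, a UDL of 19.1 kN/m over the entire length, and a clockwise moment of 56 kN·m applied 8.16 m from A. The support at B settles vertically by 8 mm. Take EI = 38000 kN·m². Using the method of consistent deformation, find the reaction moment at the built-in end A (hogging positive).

M_A = 441.7 kN·m

Remove the prop at B; the released (primary) structure is a cantilever built in at A.
Primary-structure tip deflection at B by superposition:
  point load 175 at a = 7.65: Pa²(3L − a)/(6EI) = 39173/EI
  UDL 19.1: wL⁴/(8EI) = 25843/EI
  clockwise couple 56 at a = 8.16: M₀a(2L − a)/(2EI) = 2797/EI
  δ_0 = 67813/EI
Flexibility coefficient — unit upward force at B: δ_{BB} = L³/(3EI) = 353.7/EI.
With EI = 38000 kN·m²: δ_0 = 1.7846 m and δ_{BB} = 0.009309 m/kN.
Compatibility — the beam at B must follow the support down by 0.008 m: δ_0 − R_B·δ_{BB} = 0.008, so R_B = (1.7846 − 0.008)/0.009309 = 190.8 kN.
Moment equilibrium about A: M_A = Σ(load moments about A) − R_B·L = 2388 − 190.8×10.2 = 441.7 kN·m.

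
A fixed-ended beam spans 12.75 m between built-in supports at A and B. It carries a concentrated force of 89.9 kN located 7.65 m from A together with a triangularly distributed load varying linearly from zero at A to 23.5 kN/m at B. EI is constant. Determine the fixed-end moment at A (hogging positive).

M_A = 237.4 kN·m

Release both end moments; the primary structure is a simply-supported span AB with redundants M_A and M_B.
On the primary (simply-supported) span, the end slopes from the loading are:
  at A: point load 89.9 at a = 7.65: Pab(L + b)/(6LEI) = 818.4/EI
  at B: point load 89.9 at a = 7.65: Pab(L + a)/(6LEI) = 935.3/EI
  at A: triangular load, peak 23.5: 7w₀L³/(360EI) = 947.1/EI
  at B: triangular load, peak 23.5: w₀L³/(45EI) = 1082/EI
  θ_A0 = 1766/EI,  θ_B0 = 2018/EI
Flexibility coefficients: a unit moment at one end gives L/(3EI) there and L/(6EI) at the far end, so f₁₁ = f₂₂ = 4.25/EI and f₁₂ = f₂₁ = 2.125/EI.
Compatibility — zero rotation at each built-in end:
  4.25 M_A + 2.125 M_B = 1766
  2.125 M_A + 4.25 M_B = 2018
Solving the pair gives M_A = 237.4 kN·m and M_B = 356.1 kN·m (hogging).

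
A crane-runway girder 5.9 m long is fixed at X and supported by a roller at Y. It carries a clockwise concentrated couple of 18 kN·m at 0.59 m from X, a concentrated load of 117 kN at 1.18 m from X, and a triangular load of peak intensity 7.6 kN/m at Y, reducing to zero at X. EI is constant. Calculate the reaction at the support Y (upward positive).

Remove the prop at Y; the released (primary) structure is a cantilever built in at X.
Free-end deflection of the primary structure under the applied loading (downward +):
  clockwise couple 18 at a = 0.59: M₀a(2L − a)/(2EI) = 59.53/EI
  point load 117 at a = 1.18: Pa²(3L − a)/(6EI) = 448.5/EI
  triangular load, peak 7.6 at the free end: 11w₀L⁴/(120EI) = 844.2/EI
  δ_0 = 1352/EI
Flexibility coefficient — unit upward force at Y: δ_{YY} = L³/(3EI) = 68.46/EI.
Compatibility at Y: δ_0 − R_Y·δ_{YY} = 0, so R_Y = 1352/68.46 = 19.75 kN.

R_Y = 19.75 kN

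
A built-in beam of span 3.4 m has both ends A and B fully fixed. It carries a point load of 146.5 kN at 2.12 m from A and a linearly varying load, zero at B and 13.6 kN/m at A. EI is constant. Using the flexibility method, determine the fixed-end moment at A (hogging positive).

M_A = 51.88 kN·m

Release both end moments; the primary structure is a simply-supported span AB with redundants M_A and M_B.
On the primary (simply-supported) span, the end slopes from the loading are:
  at A: point load 146.5 at a = 2.12: Pab(L + b)/(6LEI) = 91.2/EI
  at B: point load 146.5 at a = 2.12: Pab(L + a)/(6LEI) = 107.6/EI
  at A: triangular load, peak 13.6: w₀L³/(45EI) = 11.88/EI
  at B: triangular load, peak 13.6: 7w₀L³/(360EI) = 10.39/EI
  θ_A0 = 103.1/EI,  θ_B0 = 118/EI
Flexibility coefficients: a unit moment at one end gives L/(3EI) there and L/(6EI) at the far end, so f₁₁ = f₂₂ = 1.133/EI and f₁₂ = f₂₁ = 0.5667/EI.
Compatibility — zero rotation at each built-in end:
  1.133 M_A + 0.5667 M_B = 103.1
  0.5667 M_A + 1.133 M_B = 118
Solving the pair gives M_A = 51.88 kN·m and M_B = 78.15 kN·m (hogging).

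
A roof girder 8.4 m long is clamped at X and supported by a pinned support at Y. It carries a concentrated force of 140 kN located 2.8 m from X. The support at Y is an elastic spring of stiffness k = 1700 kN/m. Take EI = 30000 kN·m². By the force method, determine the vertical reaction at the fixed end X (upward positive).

Release the roller at Y. Primary structure: cantilever fixed at X.
Downward deflection at the released point Y due to the loads:
  point load 140 at a = 2.8: Pa²(3L − a)/(6EI) = 4098/EI
Tip deflection under a unit load at Y: L³/(3EI) = 197.6/EI.
With EI = 30000 kN·m²: δ_0 = 0.13659 m and δ_{YY} = 0.006586 m/kN.
Compatibility — the spring shortens by R_Y/k under the reaction it provides: δ_0 − R_Y·δ_{YY} = R_Y/k. With 1/k = 0.000588 m/kN, R_Y = δ_0 / (δ_{YY} + 1/k) = 0.13659 / (0.006586 + 0.000588) = 19.04 kN.
Vertical equilibrium: R_X = ΣP − R_Y = 140 − 19.04 = 121 kN.

R_X = 121 kN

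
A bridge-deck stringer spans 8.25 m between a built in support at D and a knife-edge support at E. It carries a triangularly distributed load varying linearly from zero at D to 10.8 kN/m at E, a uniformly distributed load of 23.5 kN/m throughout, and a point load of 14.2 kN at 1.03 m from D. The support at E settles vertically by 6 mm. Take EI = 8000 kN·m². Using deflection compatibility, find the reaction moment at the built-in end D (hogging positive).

Release the roller at E. Primary structure: cantilever fixed at D.
Primary-structure tip deflection at E by superposition:
  triangular load, peak 10.8 at the free end: 11w₀L⁴/(120EI) = 4586/EI
  UDL 23.5: wL⁴/(8EI) = 13608/EI
  point load 14.2 at a = 1.03: Pa²(3L − a)/(6EI) = 59.56/EI
  δ_0 = 18254/EI
Flexibility coefficient — unit upward force at E: δ_{EE} = L³/(3EI) = 187.2/EI.
With EI = 8000 kN·m²: δ_0 = 2.2817 m and δ_{EE} = 0.023396 m/kN.
Compatibility — the beam at E must follow the support down by 0.006 m: δ_0 − R_E·δ_{EE} = 0.006, so R_E = (2.2817 − 0.006)/0.023396 = 97.27 kN.
Moment equilibrium about D: M_D = Σ(load moments about D) − R_E·L = 1059 − 97.27×8.25 = 256.9 kN·m.

M_D = 256.9 kN·m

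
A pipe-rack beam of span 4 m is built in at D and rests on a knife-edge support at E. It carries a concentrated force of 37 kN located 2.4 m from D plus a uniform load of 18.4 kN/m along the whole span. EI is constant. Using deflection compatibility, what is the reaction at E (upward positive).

Remove the prop at E; the released (primary) structure is a cantilever built in at D.
Primary-structure tip deflection at E by superposition:
  point load 37 at a = 2.4: Pa²(3L − a)/(6EI) = 341/EI
  UDL 18.4: wL⁴/(8EI) = 588.8/EI
  δ_0 = 929.8/EI
Flexibility coefficient — unit upward force at E: δ_{EE} = L³/(3EI) = 21.33/EI.
Compatibility at E: δ_0 − R_E·δ_{EE} = 0, so R_E = 929.8/21.33 = 43.58 kN.

R_E = 43.58 kN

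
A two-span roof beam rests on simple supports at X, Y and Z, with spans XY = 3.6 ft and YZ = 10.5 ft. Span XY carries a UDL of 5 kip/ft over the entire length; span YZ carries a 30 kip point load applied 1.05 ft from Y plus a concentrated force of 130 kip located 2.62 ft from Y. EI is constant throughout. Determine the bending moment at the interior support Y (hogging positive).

Insert a hinge at Y; M_Y is the redundant, and each span becomes simply supported.
Rotations at Y on the released spans (each span's end-slope, ×1/EI):
  span XY: UDL 5: wL³/(24EI) = 9.72/EI
  span YZ: point load 30 at a = 1.05: Pab(L + b)/(6LEI) = 94.26/EI
  span YZ: point load 130 at a = 2.62: Pab(L + b)/(6LEI) = 783/EI
  relative rotation θ_0 = (9.72 + 877.3)/EI = 887/EI
A unit hogging moment at Y produces rotation L₁/(3EI) + L₂/(3EI) = 4.7/EI.
Slope continuity at Y: θ_0 = M_Y·4.7/EI, so M_Y = 887/4.7 = 188.7 kip·ft (hogging).

M_Y = 188.7 kip·ft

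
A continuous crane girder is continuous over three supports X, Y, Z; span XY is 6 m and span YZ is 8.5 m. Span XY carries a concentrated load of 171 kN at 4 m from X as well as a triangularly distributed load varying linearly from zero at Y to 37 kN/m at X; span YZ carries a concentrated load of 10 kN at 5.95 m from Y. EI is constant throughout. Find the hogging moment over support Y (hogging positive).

M_Y = 117.6 kN·m

Take M_Y as the redundant. Released structure: two simple spans XY and YZ with a hinge at Y.
Discontinuity in slope at Y on the released structure — sum the simple-span end rotations:
  span XY: point load 171 at a = 4: Pab(L + a)/(6LEI) = 380/EI
  span XY: triangular load, peak 37: 7w₀L³/(360EI) = 155.4/EI
  span YZ: point load 10 at a = 5.95: Pab(L + b)/(6LEI) = 32.87/EI
  relative rotation θ_0 = (535.4 + 32.87)/EI = 568.3/EI
A unit hogging moment at Y produces rotation L₁/(3EI) + L₂/(3EI) = 4.833/EI.
Slope continuity at Y: θ_0 = M_Y·4.833/EI, so M_Y = 568.3/4.833 = 117.6 kN·m (hogging).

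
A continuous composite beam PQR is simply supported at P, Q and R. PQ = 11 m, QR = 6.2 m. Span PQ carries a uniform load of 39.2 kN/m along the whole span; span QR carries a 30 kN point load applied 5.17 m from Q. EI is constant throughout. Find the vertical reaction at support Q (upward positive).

Take M_Q as the redundant. Released structure: two simple spans PQ and QR with a hinge at Q.
Discontinuity in slope at Q on the released structure — sum the simple-span end rotations:
  span PQ: UDL 39.2: wL³/(24EI) = 2174/EI
  span QR: point load 30 at a = 5.17: Pab(L + b)/(6LEI) = 31.05/EI
  relative rotation θ_0 = (2174 + 31.05)/EI = 2205/EI
A unit hogging moment at Q produces rotation L₁/(3EI) + L₂/(3EI) = 5.733/EI.
Slope continuity at Q: θ_0 = M_Q·5.733/EI, so M_Q = 2205/5.733 = 384.6 kN·m (hogging).
Span PQ, ΣM about P with M_Q applied at Q: R_Q^{PQ}·11 = 2372 + 384.6, so R_Q^{PQ} = 250.6 kN and R_P = 431.2 − 250.6 = 180.6 kN.
Span QR, ΣM about R: R_Q^{QR}·6.2 = 30.9 + 384.6, so R_Q^{QR} = 67.02 kN and R_R = 30 − 67.02 = -37.02 kN.
R_Q = 250.6 + 67.02 = 317.6 kN.

R_Q = 317.6 kN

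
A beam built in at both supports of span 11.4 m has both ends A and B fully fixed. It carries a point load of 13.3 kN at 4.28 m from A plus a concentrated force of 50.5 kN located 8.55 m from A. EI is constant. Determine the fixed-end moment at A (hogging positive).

Release both end moments; the primary structure is a simply-supported span AB with redundants M_A and M_B.
End rotations of the released simple span under the applied load (×1/EI):
  at A: point load 13.3 at a = 4.28: Pab(L + b)/(6LEI) = 109.7/EI
  at B: point load 13.3 at a = 4.28: Pab(L + a)/(6LEI) = 92.91/EI
  at A: point load 50.5 at a = 8.55: Pab(L + b)/(6LEI) = 256.4/EI
  at B: point load 50.5 at a = 8.55: Pab(L + a)/(6LEI) = 358.9/EI
  θ_A0 = 366.1/EI,  θ_B0 = 451.8/EI
Flexibility coefficients: a unit moment at one end gives L/(3EI) there and L/(6EI) at the far end, so f₁₁ = f₂₂ = 3.8/EI and f₁₂ = f₂₁ = 1.9/EI.
Compatibility — zero rotation at each built-in end:
  3.8 M_A + 1.9 M_B = 366.1
  1.9 M_A + 3.8 M_B = 451.8
Solving the pair gives M_A = 49.19 kN·m and M_B = 94.31 kN·m (hogging).

M_A = 49.19 kN·m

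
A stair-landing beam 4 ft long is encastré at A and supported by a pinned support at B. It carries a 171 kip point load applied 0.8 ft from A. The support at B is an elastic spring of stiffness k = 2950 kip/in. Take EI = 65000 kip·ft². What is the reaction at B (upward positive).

R_B = 8.817 kip

Release the roller at B. Primary structure: cantilever fixed at A.
Downward deflection at the released point B due to the loads:
  point load 171 at a = 0.8: Pa²(3L − a)/(6EI) = 204.3/EI
Tip deflection under a unit load at B: L³/(3EI) = 21.33/EI.
With EI = 65000 kip·ft²: δ_0 = 0.003143 ft and δ_{BB} = 0.000328 ft/kip.
Compatibility — the spring shortens by R_B/k under the reaction it provides: δ_0 − R_B·δ_{BB} = R_B/k. With 1/k = 1/(2950×12) ft/kip = 0.000028 ft/kip, R_B = δ_0 / (δ_{BB} + 1/k) = 0.003143 / (0.000328 + 0.000028) = 8.817 kip.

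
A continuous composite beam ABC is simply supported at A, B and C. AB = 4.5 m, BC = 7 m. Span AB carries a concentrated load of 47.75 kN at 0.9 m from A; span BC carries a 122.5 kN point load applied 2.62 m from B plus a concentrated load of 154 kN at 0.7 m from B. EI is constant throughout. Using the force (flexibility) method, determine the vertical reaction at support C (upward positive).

R_C = 37.89 kN

Release continuity at B by inserting a hinge; the redundant is the internal moment M_B. The primary structure is two simply-supported spans AB and BC.
End slopes at the hinge B, treating each span as simply supported:
  span AB: point load 47.75 at a = 0.9: Pab(L + a)/(6LEI) = 30.94/EI
  span BC: point load 122.5 at a = 2.62: Pab(L + b)/(6LEI) = 380.9/EI
  span BC: point load 154 at a = 0.7: Pab(L + b)/(6LEI) = 215.1/EI
  relative rotation θ_0 = (30.94 + 596)/EI = 626.9/EI
A unit hogging moment at B produces rotation L₁/(3EI) + L₂/(3EI) = 3.833/EI.
Slope continuity at B: θ_0 = M_B·3.833/EI, so M_B = 626.9/3.833 = 163.5 kN·m (hogging).
Span BC, ΣM about C: R_B^{BC}·7 = 1507 + 163.5, so R_B^{BC} = 238.6 kN and R_C = 276.5 − 238.6 = 37.89 kN.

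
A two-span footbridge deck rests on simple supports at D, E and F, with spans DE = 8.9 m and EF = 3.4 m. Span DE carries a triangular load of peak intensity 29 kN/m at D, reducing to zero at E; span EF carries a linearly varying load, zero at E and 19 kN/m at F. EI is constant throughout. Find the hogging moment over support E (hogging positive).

M_E = 100.5 kN·m

Take M_E as the redundant. Released structure: two simple spans DE and EF with a hinge at E.
Discontinuity in slope at E on the released structure — sum the simple-span end rotations:
  span DE: triangular load, peak 29: 7w₀L³/(360EI) = 397.5/EI
  span EF: triangular load, peak 19: 7w₀L³/(360EI) = 14.52/EI
  relative rotation θ_0 = (397.5 + 14.52)/EI = 412/EI
A unit hogging moment at E produces rotation L₁/(3EI) + L₂/(3EI) = 4.1/EI.
Compatibility: M_E·(L₁+L₂)/(3EI) = θ_0, giving M_E = 100.5 kN·m (hogging).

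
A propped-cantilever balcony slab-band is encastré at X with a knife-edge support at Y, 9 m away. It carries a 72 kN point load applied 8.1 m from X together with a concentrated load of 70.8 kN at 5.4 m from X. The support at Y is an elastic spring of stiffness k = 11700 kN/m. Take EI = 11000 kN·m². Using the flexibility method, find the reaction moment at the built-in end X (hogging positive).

Choose R_Y as the redundant. The primary structure is the cantilever fixed at X.
Deflection at Y on the released cantilever, summing each load's contribution:
  point load 72 at a = 8.1: Pa²(3L − a)/(6EI) = 14880/EI
  point load 70.8 at a = 5.4: Pa²(3L − a)/(6EI) = 7432/EI
  δ_0 = 22313/EI
Tip deflection under a unit load at Y: L³/(3EI) = 243/EI.
With EI = 11000 kN·m²: δ_0 = 2.0284 m and δ_{YY} = 0.022091 m/kN.
Compatibility — the spring shortens by R_Y/k under the reaction it provides: δ_0 − R_Y·δ_{YY} = R_Y/k. With 1/k = 0.000085 m/kN, R_Y = δ_0 / (δ_{YY} + 1/k) = 2.0284 / (0.022091 + 0.000085) = 91.47 kN.
Moment equilibrium about X: M_X = Σ(load moments about X) − R_Y·L = 965.5 − 91.47×9 = 142.3 kN·m.

M_X = 142.3 kN·m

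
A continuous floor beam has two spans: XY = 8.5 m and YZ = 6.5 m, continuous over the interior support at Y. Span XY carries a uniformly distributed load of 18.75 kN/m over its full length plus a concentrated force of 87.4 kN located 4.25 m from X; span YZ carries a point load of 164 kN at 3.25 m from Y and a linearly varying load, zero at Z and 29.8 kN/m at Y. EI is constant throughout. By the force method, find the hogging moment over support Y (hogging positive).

Release continuity at Y by inserting a hinge; the redundant is the internal moment M_Y. The primary structure is two simply-supported spans XY and YZ.
Discontinuity in slope at Y on the released structure — sum the simple-span end rotations:
  span XY: UDL 18.75: wL³/(24EI) = 479.8/EI
  span XY: point load 87.4 at a = 4.25: Pab(L + a)/(6LEI) = 394.7/EI
  span YZ: point load 164 at a = 3.25: Pab(L + b)/(6LEI) = 433.1/EI
  span YZ: triangular load, peak 29.8: w₀L³/(45EI) = 181.9/EI
  relative rotation θ_0 = (874.5 + 614.9)/EI = 1489/EI
A unit hogging moment at Y produces rotation L₁/(3EI) + L₂/(3EI) = 5/EI.
Compatibility: M_Y·(L₁+L₂)/(3EI) = θ_0, giving M_Y = 297.9 kN·m (hogging).

M_Y = 297.9 kN·m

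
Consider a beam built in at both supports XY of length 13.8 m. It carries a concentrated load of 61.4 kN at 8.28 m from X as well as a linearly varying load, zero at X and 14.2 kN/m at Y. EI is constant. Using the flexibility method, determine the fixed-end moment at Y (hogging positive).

M_Y = 257.2 kN·m

Take the two fixed-end moments M_X, M_Y as redundants; the released structure is the simple span XY.
End rotations of the released simple span under the applied load (×1/EI):
  at X: point load 61.4 at a = 8.28: Pab(L + b)/(6LEI) = 654.8/EI
  at Y: point load 61.4 at a = 8.28: Pab(L + a)/(6LEI) = 748.4/EI
  at X: triangular load, peak 14.2: 7w₀L³/(360EI) = 725.6/EI
  at Y: triangular load, peak 14.2: w₀L³/(45EI) = 829.3/EI
  θ_X0 = 1380/EI,  θ_Y0 = 1578/EI
Flexibility coefficients: a unit moment at one end gives L/(3EI) there and L/(6EI) at the far end, so f₁₁ = f₂₂ = 4.6/EI and f₁₂ = f₂₁ = 2.3/EI.
Compatibility — zero rotation at each built-in end:
  4.6 M_X + 2.3 M_Y = 1380
  2.3 M_X + 4.6 M_Y = 1578
Solving the pair gives M_X = 171.5 kN·m and M_Y = 257.2 kN·m (hogging).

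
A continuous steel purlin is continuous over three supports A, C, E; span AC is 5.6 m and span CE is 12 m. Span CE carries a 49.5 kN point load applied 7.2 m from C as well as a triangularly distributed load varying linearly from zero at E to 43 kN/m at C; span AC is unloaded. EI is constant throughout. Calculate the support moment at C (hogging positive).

Release continuity at C by inserting a hinge; the redundant is the internal moment M_C. The primary structure is two simply-supported spans AC and CE.
Discontinuity in slope at C on the released structure — sum the simple-span end rotations:
  span CE: point load 49.5 at a = 7.2: Pab(L + b)/(6LEI) = 399.2/EI
  span CE: triangular load, peak 43: w₀L³/(45EI) = 1651/EI
  relative rotation θ_0 = (0 + 2050)/EI = 2050/EI
A unit hogging moment at C produces rotation L₁/(3EI) + L₂/(3EI) = 5.867/EI.
Slope continuity at C: θ_0 = M_C·5.867/EI, so M_C = 2050/5.867 = 349.5 kN·m (hogging).

M_C = 349.5 kN·m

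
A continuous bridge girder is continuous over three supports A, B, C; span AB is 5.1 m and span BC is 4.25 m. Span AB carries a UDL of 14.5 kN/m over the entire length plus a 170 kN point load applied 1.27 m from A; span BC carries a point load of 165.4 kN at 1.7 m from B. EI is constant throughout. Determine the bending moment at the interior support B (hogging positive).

Release continuity at B by inserting a hinge; the redundant is the internal moment M_B. The primary structure is two simply-supported spans AB and BC.
Rotations at B on the released spans (each span's end-slope, ×1/EI):
  span AB: UDL 14.5: wL³/(24EI) = 80.14/EI
  span AB: point load 170 at a = 1.27: Pab(L + a)/(6LEI) = 172.1/EI
  span BC: point load 165.4 at a = 1.7: Pab(L + b)/(6LEI) = 191.2/EI
  relative rotation θ_0 = (252.3 + 191.2)/EI = 443.5/EI
A unit hogging moment at B produces rotation L₁/(3EI) + L₂/(3EI) = 3.117/EI.
Slope continuity at B: θ_0 = M_B·3.117/EI, so M_B = 443.5/3.117 = 142.3 kN·m (hogging).

M_B = 142.3 kN·m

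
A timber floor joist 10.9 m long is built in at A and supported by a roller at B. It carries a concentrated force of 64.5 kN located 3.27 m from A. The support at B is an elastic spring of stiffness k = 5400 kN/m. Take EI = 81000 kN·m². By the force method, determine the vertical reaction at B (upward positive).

Take the reaction at B as the redundant and release it; the primary structure is a cantilever fixed at A.
Downward deflection at the released point B due to the loads:
  point load 64.5 at a = 3.27: Pa²(3L − a)/(6EI) = 3383/EI
Flexibility coefficient — unit upward force at B: δ_{BB} = L³/(3EI) = 431.7/EI.
With EI = 81000 kN·m²: δ_0 = 0.041765 m and δ_{BB} = 0.005329 m/kN.
Compatibility — the spring shortens by R_B/k under the reaction it provides: δ_0 − R_B·δ_{BB} = R_B/k. With 1/k = 0.000185 m/kN, R_B = δ_0 / (δ_{BB} + 1/k) = 0.041765 / (0.005329 + 0.000185) = 7.574 kN.

R_B = 7.574 kN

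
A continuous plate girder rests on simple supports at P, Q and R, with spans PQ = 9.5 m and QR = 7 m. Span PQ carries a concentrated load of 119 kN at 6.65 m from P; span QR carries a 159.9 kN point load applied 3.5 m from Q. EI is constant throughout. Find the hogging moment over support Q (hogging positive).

M_Q = 205.2 kN·m

Release continuity at Q by inserting a hinge; the redundant is the internal moment M_Q. The primary structure is two simply-supported spans PQ and QR.
End slopes at the hinge Q, treating each span as simply supported:
  span PQ: point load 119 at a = 6.65: Pab(L + a)/(6LEI) = 639/EI
  span QR: point load 159.9 at a = 3.5: Pab(L + b)/(6LEI) = 489.7/EI
  relative rotation θ_0 = (639 + 489.7)/EI = 1129/EI
A unit hogging moment at Q produces rotation L₁/(3EI) + L₂/(3EI) = 5.5/EI.
Compatibility: M_Q·(L₁+L₂)/(3EI) = θ_0, giving M_Q = 205.2 kN·m (hogging).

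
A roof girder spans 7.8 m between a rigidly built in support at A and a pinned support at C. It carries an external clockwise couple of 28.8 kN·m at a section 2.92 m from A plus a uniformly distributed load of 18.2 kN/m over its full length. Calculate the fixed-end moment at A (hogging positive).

M_A = 140.9 kN·m

Take the reaction at C as the redundant and release it; the primary structure is a cantilever fixed at A.
Free-end deflection of the primary structure under the applied loading (downward +):
  clockwise couple 28.8 at a = 2.92: M₀a(2L − a)/(2EI) = 533.2/EI
  UDL 18.2: wL⁴/(8EI) = 8421/EI
  δ_0 = 8954/EI
Tip deflection under a unit load at C: L³/(3EI) = 158.2/EI.
Compatibility at C: δ_0 − R_C·δ_{CC} = 0, so R_C = 8954/158.2 = 56.61 kN.
Moment equilibrium about A: M_A = Σ(load moments about A) − R_C·L = 582.4 − 56.61×7.8 = 140.9 kN·m.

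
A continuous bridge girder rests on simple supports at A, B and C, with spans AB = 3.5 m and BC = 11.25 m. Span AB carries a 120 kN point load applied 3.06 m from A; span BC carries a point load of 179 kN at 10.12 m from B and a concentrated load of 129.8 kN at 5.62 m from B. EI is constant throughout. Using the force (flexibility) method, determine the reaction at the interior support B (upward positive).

R_B = 298.6 kN

Insert a hinge at B; M_B is the redundant, and each span becomes simply supported.
Rotations at B on the released spans (each span's end-slope, ×1/EI):
  span AB: point load 120 at a = 3.06: Pab(L + a)/(6LEI) = 50.47/EI
  span BC: point load 179 at a = 10.12: Pab(L + b)/(6LEI) = 375.4/EI
  span BC: point load 129.8 at a = 5.62: Pab(L + b)/(6LEI) = 1027/EI
  relative rotation θ_0 = (50.47 + 1402)/EI = 1453/EI
A unit hogging moment at B produces rotation L₁/(3EI) + L₂/(3EI) = 4.917/EI.
Slope continuity at B: θ_0 = M_B·4.917/EI, so M_B = 1453/4.917 = 295.5 kN·m (hogging).
Span AB, ΣM about A with M_B applied at B: R_B^{AB}·3.5 = 367.2 + 295.5, so R_B^{AB} = 189.3 kN and R_A = 120 − 189.3 = -69.35 kN.
Span BC, ΣM about C: R_B^{BC}·11.25 = 933 + 295.5, so R_B^{BC} = 109.2 kN and R_C = 308.8 − 109.2 = 199.6 kN.
R_B = 189.3 + 109.2 = 298.6 kN.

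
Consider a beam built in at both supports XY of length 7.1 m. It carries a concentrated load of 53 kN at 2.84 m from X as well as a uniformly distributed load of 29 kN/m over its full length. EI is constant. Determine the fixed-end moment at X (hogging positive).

M_X = 176 kN·m

Release both end moments; the primary structure is a simply-supported span XY with redundants M_X and M_Y.
Simple-span end rotations at X and Y under the given loads:
  at X: point load 53 at a = 2.84: Pab(L + b)/(6LEI) = 171/EI
  at Y: point load 53 at a = 2.84: Pab(L + a)/(6LEI) = 149.6/EI
  at X: UDL 29: wL³/(24EI) = 432.5/EI
  at Y: UDL 29: wL³/(24EI) = 432.5/EI
  θ_X0 = 603.5/EI,  θ_Y0 = 582.1/EI
Flexibility coefficients: a unit moment at one end gives L/(3EI) there and L/(6EI) at the far end, so f₁₁ = f₂₂ = 2.367/EI and f₁₂ = f₂₁ = 1.183/EI.
Compatibility — zero rotation at each built-in end:
  2.367 M_X + 1.183 M_Y = 603.5
  1.183 M_X + 2.367 M_Y = 582.1
Solving the pair gives M_X = 176 kN·m and M_Y = 157.9 kN·m (hogging).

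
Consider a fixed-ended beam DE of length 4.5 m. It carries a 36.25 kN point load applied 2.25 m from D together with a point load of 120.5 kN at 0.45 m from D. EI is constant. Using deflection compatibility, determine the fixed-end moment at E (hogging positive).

Release both end moments; the primary structure is a simply-supported span DE with redundants M_D and M_E.
On the primary (simply-supported) span, the end slopes from the loading are:
  at D: point load 36.25 at a = 2.25: Pab(L + b)/(6LEI) = 45.88/EI
  at E: point load 36.25 at a = 2.25: Pab(L + a)/(6LEI) = 45.88/EI
  at D: point load 120.5 at a = 0.45: Pab(L + b)/(6LEI) = 69.54/EI
  at E: point load 120.5 at a = 0.45: Pab(L + a)/(6LEI) = 40.26/EI
  θ_D0 = 115.4/EI,  θ_E0 = 86.14/EI
Flexibility coefficients: a unit moment at one end gives L/(3EI) there and L/(6EI) at the far end, so f₁₁ = f₂₂ = 1.5/EI and f₁₂ = f₂₁ = 0.75/EI.
Compatibility — zero rotation at each built-in end:
  1.5 M_D + 0.75 M_E = 115.4
  0.75 M_D + 1.5 M_E = 86.14
Solving the pair gives M_D = 64.31 kN·m and M_E = 25.27 kN·m (hogging).

M_E = 25.27 kN·m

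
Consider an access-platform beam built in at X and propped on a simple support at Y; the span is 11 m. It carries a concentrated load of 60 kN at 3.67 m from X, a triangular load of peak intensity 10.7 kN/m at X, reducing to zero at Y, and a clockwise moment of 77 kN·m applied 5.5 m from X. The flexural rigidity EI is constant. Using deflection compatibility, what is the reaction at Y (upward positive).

Remove the prop at Y; the released (primary) structure is a cantilever built in at X.
Deflection at Y on the released cantilever, summing each load's contribution:
  point load 60 at a = 3.67: Pa²(3L − a)/(6EI) = 3950/EI
  triangular load, peak 10.7 at the fixed end: w₀L⁴/(30EI) = 5222/EI
  clockwise couple 77 at a = 5.5: M₀a(2L − a)/(2EI) = 3494/EI
  δ_0 = 12666/EI
Flexibility coefficient — unit upward force at Y: δ_{YY} = L³/(3EI) = 443.7/EI.
The prop prevents deflection at Y: R_Y = δ_0/δ_{YY} = 12666/443.7 = 28.55 kN.

R_Y = 28.55 kN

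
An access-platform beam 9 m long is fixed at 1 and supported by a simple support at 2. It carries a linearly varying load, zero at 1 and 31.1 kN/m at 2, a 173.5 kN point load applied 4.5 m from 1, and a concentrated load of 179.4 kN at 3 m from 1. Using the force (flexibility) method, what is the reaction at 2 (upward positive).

Take the reaction at 2 as the redundant and release it; the primary structure is a cantilever fixed at 1.
Primary-structure tip deflection at 2 by superposition:
  triangular load, peak 31.1 at the free end: 11w₀L⁴/(120EI) = 18704/EI
  point load 173.5 at a = 4.5: Pa²(3L − a)/(6EI) = 13175/EI
  point load 179.4 at a = 3: Pa²(3L − a)/(6EI) = 6458/EI
  δ_0 = 38338/EI
Tip deflection under a unit load at 2: L³/(3EI) = 243/EI.
Compatibility at 2: δ_0 − R_2·δ_{22} = 0, so R_2 = 38338/243 = 157.8 kN.

R_2 = 157.8 kN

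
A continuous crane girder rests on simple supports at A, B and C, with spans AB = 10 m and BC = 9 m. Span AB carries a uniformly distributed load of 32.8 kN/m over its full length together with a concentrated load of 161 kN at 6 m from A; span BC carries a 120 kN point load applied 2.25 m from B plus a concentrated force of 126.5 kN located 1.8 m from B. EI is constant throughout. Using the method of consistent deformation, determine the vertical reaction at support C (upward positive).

R_C = -4.708 kN

Release continuity at B by inserting a hinge; the redundant is the internal moment M_B. The primary structure is two simply-supported spans AB and BC.
Rotations at B on the released spans (each span's end-slope, ×1/EI):
  span AB: UDL 32.8: wL³/(24EI) = 1367/EI
  span AB: point load 161 at a = 6: Pab(L + a)/(6LEI) = 1030/EI
  span BC: point load 120 at a = 2.25: Pab(L + b)/(6LEI) = 531.6/EI
  span BC: point load 126.5 at a = 1.8: Pab(L + b)/(6LEI) = 491.8/EI
  relative rotation θ_0 = (2397 + 1023)/EI = 3420/EI
A unit hogging moment at B produces rotation L₁/(3EI) + L₂/(3EI) = 6.333/EI.
Compatibility: M_B·(L₁+L₂)/(3EI) = θ_0, giving M_B = 540.1 kN·m (hogging).
Span BC, ΣM about C: R_B^{BC}·9 = 1721 + 540.1, so R_B^{BC} = 251.2 kN and R_C = 246.5 − 251.2 = -4.708 kN.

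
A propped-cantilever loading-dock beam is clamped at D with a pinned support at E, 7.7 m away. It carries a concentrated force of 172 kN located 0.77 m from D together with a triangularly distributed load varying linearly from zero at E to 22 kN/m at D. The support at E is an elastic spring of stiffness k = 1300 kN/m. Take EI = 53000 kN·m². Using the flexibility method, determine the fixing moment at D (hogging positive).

Take the reaction at E as the redundant and release it; the primary structure is a cantilever fixed at D.
Free-end deflection of the primary structure under the applied loading (downward +):
  point load 172 at a = 0.77: Pa²(3L − a)/(6EI) = 379.5/EI
  triangular load, peak 22 at the fixed end: w₀L⁴/(30EI) = 2578/EI
  δ_0 = 2957/EI
Tip deflection under a unit load at E: L³/(3EI) = 152.2/EI.
With EI = 53000 kN·m²: δ_0 = 0.0558 m and δ_{EE} = 0.002871 m/kN.
Compatibility — the spring shortens by R_E/k under the reaction it provides: δ_0 − R_E·δ_{EE} = R_E/k. With 1/k = 0.000769 m/kN, R_E = δ_0 / (δ_{EE} + 1/k) = 0.0558 / (0.002871 + 0.000769) = 15.33 kN.
Moment equilibrium about D: M_D = Σ(load moments about D) − R_E·L = 349.8 − 15.33×7.7 = 231.8 kN·m.

M_D = 231.8 kN·m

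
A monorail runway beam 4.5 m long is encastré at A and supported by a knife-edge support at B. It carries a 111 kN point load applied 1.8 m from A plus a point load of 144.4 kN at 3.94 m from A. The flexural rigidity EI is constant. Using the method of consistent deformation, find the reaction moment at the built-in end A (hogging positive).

Choose R_B as the redundant. The primary structure is the cantilever fixed at A.
Deflection at B on the released cantilever, summing each load's contribution:
  point load 111 at a = 1.8: Pa²(3L − a)/(6EI) = 701.3/EI
  point load 144.4 at a = 3.94: Pa²(3L − a)/(6EI) = 3572/EI
  δ_0 = 4273/EI
Flexibility coefficient — unit upward force at B: δ_{BB} = L³/(3EI) = 30.38/EI.
Compatibility at B: δ_0 − R_B·δ_{BB} = 0, so R_B = 4273/30.38 = 140.7 kN.
Moment equilibrium about A: M_A = Σ(load moments about A) − R_B·L = 768.7 − 140.7×4.5 = 135.7 kN·m.

M_A = 135.7 kN·m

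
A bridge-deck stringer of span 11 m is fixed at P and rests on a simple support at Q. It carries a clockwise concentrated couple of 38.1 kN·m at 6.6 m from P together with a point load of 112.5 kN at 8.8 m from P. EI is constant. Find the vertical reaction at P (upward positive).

Take the reaction at Q as the redundant and release it; the primary structure is a cantilever fixed at P.
Primary-structure tip deflection at Q by superposition:
  clockwise couple 38.1 at a = 6.6: M₀a(2L − a)/(2EI) = 1936/EI
  point load 112.5 at a = 8.8: Pa²(3L − a)/(6EI) = 35138/EI
  δ_0 = 37075/EI
Flexibility coefficient — unit upward force at Q: δ_{QQ} = L³/(3EI) = 443.7/EI.
Compatibility at Q: δ_0 − R_Q·δ_{QQ} = 0, so R_Q = 37075/443.7 = 83.56 kN.
Vertical equilibrium: R_P = ΣP − R_Q = 112.5 − 83.56 = 28.94 kN.

R_P = 28.94 kN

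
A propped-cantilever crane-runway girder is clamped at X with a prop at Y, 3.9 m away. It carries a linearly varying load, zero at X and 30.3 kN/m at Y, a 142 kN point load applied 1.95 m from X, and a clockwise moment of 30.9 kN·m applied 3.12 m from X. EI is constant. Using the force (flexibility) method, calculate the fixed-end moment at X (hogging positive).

Remove the prop at Y; the released (primary) structure is a cantilever built in at X.
Primary-structure tip deflection at Y by superposition:
  triangular load, peak 30.3 at the free end: 11w₀L⁴/(120EI) = 642.6/EI
  point load 142 at a = 1.95: Pa²(3L − a)/(6EI) = 877.4/EI
  clockwise couple 30.9 at a = 3.12: M₀a(2L − a)/(2EI) = 225.6/EI
  δ_0 = 1746/EI
Tip deflection under a unit load at Y: L³/(3EI) = 19.77/EI.
Compatibility at Y: δ_0 − R_Y·δ_{YY} = 0, so R_Y = 1746/19.77 = 88.28 kN.
Moment equilibrium about X: M_X = Σ(load moments about X) − R_Y·L = 461.4 − 88.28×3.9 = 117.1 kN·m.

M_X = 117.1 kN·m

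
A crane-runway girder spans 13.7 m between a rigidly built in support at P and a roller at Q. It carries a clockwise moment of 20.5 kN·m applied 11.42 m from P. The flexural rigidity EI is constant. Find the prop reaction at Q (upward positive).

Release the roller at Q. Primary structure: cantilever fixed at P.
Downward deflection at the released point Q due to the loads:
  clockwise couple 20.5 at a = 11.42: M₀a(2L − a)/(2EI) = 1871/EI
Flexibility coefficient — unit upward force at Q: δ_{QQ} = L³/(3EI) = 857.1/EI.
Compatibility at Q: δ_0 − R_Q·δ_{QQ} = 0, so R_Q = 1871/857.1 = 2.182 kN.

R_Q = 2.182 kN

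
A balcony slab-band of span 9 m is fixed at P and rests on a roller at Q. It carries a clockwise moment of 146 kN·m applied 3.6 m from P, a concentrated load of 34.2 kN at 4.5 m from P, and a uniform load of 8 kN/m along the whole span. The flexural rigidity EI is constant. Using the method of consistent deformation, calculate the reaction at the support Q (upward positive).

R_Q = 53.26 kN

Take the reaction at Q as the redundant and release it; the primary structure is a cantilever fixed at P.
Primary-structure tip deflection at Q by superposition:
  clockwise couple 146 at a = 3.6: M₀a(2L − a)/(2EI) = 3784/EI
  point load 34.2 at a = 4.5: Pa²(3L − a)/(6EI) = 2597/EI
  UDL 8: wL⁴/(8EI) = 6561/EI
  δ_0 = 12942/EI
Tip deflection under a unit load at Q: L³/(3EI) = 243/EI.
Compatibility at Q: δ_0 − R_Q·δ_{QQ} = 0, so R_Q = 12942/243 = 53.26 kN.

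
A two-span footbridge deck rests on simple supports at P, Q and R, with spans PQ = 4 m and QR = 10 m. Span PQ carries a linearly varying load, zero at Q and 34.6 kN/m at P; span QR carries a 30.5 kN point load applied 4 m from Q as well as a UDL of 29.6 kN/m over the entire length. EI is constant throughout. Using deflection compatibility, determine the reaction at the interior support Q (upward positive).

R_Q = 299.7 kN

Release continuity at Q by inserting a hinge; the redundant is the internal moment M_Q. The primary structure is two simply-supported spans PQ and QR.
End slopes at the hinge Q, treating each span as simply supported:
  span PQ: triangular load, peak 34.6: 7w₀L³/(360EI) = 43.06/EI
  span QR: point load 30.5 at a = 4: Pab(L + b)/(6LEI) = 195.2/EI
  span QR: UDL 29.6: wL³/(24EI) = 1233/EI
  relative rotation θ_0 = (43.06 + 1429)/EI = 1472/EI
A unit hogging moment at Q produces rotation L₁/(3EI) + L₂/(3EI) = 4.667/EI.
Compatibility: M_Q·(L₁+L₂)/(3EI) = θ_0, giving M_Q = 315.3 kN·m (hogging).
Span PQ, ΣM about P with M_Q applied at Q: R_Q^{PQ}·4 = 92.27 + 315.3, so R_Q^{PQ} = 101.9 kN and R_P = 69.2 − 101.9 = -32.7 kN.
Span QR, ΣM about R: R_Q^{QR}·10 = 1663 + 315.3, so R_Q^{QR} = 197.8 kN and R_R = 326.5 − 197.8 = 128.7 kN.
R_Q = 101.9 + 197.8 = 299.7 kN.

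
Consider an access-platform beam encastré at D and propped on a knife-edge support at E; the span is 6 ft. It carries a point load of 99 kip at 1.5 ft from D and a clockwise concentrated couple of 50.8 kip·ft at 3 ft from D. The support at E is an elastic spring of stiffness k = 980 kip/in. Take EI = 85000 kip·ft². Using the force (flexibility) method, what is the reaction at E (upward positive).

Remove the prop at E; the released (primary) structure is a cantilever built in at D.
Deflection at E on the released cantilever, summing each load's contribution:
  point load 99 at a = 1.5: Pa²(3L − a)/(6EI) = 612.6/EI
  clockwise couple 50.8 at a = 3: M₀a(2L − a)/(2EI) = 685.8/EI
  δ_0 = 1298/EI
Tip deflection under a unit load at E: L³/(3EI) = 72/EI.
With EI = 85000 kip·ft²: δ_0 = 0.015275 ft and δ_{EE} = 0.000847 ft/kip.
Compatibility — the spring shortens by R_E/k under the reaction it provides: δ_0 − R_E·δ_{EE} = R_E/k. With 1/k = 1/(980×12) ft/kip = 0.000085 ft/kip, R_E = δ_0 / (δ_{EE} + 1/k) = 0.015275 / (0.000847 + 0.000085) = 16.39 kip.

R_E = 16.39 kip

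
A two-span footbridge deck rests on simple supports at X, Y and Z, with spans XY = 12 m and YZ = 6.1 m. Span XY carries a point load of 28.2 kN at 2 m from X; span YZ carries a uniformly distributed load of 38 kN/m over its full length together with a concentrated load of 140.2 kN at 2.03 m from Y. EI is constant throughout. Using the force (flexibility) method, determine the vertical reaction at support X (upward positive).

Release continuity at Y by inserting a hinge; the redundant is the internal moment M_Y. The primary structure is two simply-supported spans XY and YZ.
Rotations at Y on the released spans (each span's end-slope, ×1/EI):
  span XY: point load 28.2 at a = 2: Pab(L + a)/(6LEI) = 109.7/EI
  span YZ: UDL 38: wL³/(24EI) = 359.4/EI
  span YZ: point load 140.2 at a = 2.03: Pab(L + b)/(6LEI) = 321.9/EI
  relative rotation θ_0 = (109.7 + 681.3)/EI = 790.9/EI
A unit hogging moment at Y produces rotation L₁/(3EI) + L₂/(3EI) = 6.033/EI.
Slope continuity at Y: θ_0 = M_Y·6.033/EI, so M_Y = 790.9/6.033 = 131.1 kN·m (hogging).
Span XY, ΣM about X with M_Y applied at Y: R_Y^{XY}·12 = 56.4 + 131.1, so R_Y^{XY} = 15.62 kN and R_X = 28.2 − 15.62 = 12.58 kN.

R_X = 12.58 kN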